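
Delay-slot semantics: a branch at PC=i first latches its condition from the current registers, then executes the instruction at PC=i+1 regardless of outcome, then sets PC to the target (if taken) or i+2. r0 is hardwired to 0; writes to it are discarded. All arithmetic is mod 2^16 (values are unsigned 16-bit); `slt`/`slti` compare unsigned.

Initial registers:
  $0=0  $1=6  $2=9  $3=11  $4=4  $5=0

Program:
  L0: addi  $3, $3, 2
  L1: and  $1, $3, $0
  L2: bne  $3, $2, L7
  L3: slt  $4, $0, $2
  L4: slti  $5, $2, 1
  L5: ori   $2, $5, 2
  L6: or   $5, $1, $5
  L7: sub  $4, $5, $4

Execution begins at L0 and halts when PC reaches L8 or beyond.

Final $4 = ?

65535

PC=0  addi  $3, $3, 2        | $0=0 $1=6 $2=9 $3=13 $4=4 $5=0
PC=1  and  $1, $3, $0        | $0=0 $1=0 $2=9 $3=13 $4=4 $5=0
PC=2  bne  $3, $2, L7        | $0=0 $1=0 $2=9 $3=13 $4=4 $5=0  [TAKEN]
PC=3  slt  $4, $0, $2        | $0=0 $1=0 $2=9 $3=13 $4=1 $5=0
PC=7  sub  $4, $5, $4        | $0=0 $1=0 $2=9 $3=13 $4=65535 $5=0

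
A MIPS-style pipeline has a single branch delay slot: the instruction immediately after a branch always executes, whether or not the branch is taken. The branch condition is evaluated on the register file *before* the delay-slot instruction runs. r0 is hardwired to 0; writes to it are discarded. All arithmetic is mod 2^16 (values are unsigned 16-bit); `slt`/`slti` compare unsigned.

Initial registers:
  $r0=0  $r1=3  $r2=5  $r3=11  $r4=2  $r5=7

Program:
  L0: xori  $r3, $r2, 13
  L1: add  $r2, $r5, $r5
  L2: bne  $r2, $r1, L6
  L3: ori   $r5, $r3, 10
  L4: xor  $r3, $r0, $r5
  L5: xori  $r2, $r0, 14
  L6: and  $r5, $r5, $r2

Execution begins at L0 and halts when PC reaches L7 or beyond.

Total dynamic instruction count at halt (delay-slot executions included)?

[0] xori  $r3, $r2, 13  →  {$r0:0, $r1:3, $r2:5, $r3:8, $r4:2, $r5:7}
[1] add  $r2, $r5, $r5  →  {$r0:0, $r1:3, $r2:14, $r3:8, $r4:2, $r5:7}
[2] bne  $r2, $r1, L6  →  {$r0:0, $r1:3, $r2:14, $r3:8, $r4:2, $r5:7}  ⟨branch taken⟩
[3] ori   $r5, $r3, 10  →  {$r0:0, $r1:3, $r2:14, $r3:8, $r4:2, $r5:10}
[6] and  $r5, $r5, $r2  →  {$r0:0, $r1:3, $r2:14, $r3:8, $r4:2, $r5:10}

5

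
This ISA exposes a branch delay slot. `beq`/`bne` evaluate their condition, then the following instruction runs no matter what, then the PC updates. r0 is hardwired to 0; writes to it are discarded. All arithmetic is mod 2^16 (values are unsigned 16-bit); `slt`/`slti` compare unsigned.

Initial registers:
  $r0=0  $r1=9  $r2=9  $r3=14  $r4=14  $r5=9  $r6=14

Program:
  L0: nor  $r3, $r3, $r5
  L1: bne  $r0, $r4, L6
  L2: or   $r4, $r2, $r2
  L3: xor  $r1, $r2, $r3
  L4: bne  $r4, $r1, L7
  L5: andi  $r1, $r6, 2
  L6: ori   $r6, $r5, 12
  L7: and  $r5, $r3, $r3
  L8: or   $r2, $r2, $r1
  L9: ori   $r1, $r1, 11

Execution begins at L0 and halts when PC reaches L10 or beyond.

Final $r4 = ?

9

[0] nor  $r3, $r3, $r5  →  {$r0:0, $r1:9, $r2:9, $r3:65520, $r4:14, $r5:9, $r6:14}
[1] bne  $r0, $r4, L6  →  {$r0:0, $r1:9, $r2:9, $r3:65520, $r4:14, $r5:9, $r6:14}  ⟨branch taken⟩
[2] or   $r4, $r2, $r2  →  {$r0:0, $r1:9, $r2:9, $r3:65520, $r4:9, $r5:9, $r6:14}
[6] ori   $r6, $r5, 12  →  {$r0:0, $r1:9, $r2:9, $r3:65520, $r4:9, $r5:9, $r6:13}
[7] and  $r5, $r3, $r3  →  {$r0:0, $r1:9, $r2:9, $r3:65520, $r4:9, $r5:65520, $r6:13}
[8] or   $r2, $r2, $r1  →  {$r0:0, $r1:9, $r2:9, $r3:65520, $r4:9, $r5:65520, $r6:13}
[9] ori   $r1, $r1, 11  →  {$r0:0, $r1:11, $r2:9, $r3:65520, $r4:9, $r5:65520, $r6:13}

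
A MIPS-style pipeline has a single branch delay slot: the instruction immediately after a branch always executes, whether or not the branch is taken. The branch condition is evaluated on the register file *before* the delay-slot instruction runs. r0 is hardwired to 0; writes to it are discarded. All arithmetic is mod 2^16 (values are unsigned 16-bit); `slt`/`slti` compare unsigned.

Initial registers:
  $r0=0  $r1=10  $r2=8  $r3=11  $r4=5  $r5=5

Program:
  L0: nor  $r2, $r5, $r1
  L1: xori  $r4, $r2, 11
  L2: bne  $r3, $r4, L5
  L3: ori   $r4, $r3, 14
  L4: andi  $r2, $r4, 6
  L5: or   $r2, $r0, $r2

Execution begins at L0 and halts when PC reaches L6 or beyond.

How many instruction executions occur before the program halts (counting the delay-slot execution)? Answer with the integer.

#0 nor  $r2, $r5, $r1 ; 0/10/65520/11/5/5
#1 xori  $r4, $r2, 11 ; 0/10/65520/11/65531/5
#2 bne  $r3, $r4, L5 ; 0/10/65520/11/65531/5 ; →target
#3 ori   $r4, $r3, 14 ; 0/10/65520/11/15/5
#5 or   $r2, $r0, $r2 ; 0/10/65520/11/15/5

5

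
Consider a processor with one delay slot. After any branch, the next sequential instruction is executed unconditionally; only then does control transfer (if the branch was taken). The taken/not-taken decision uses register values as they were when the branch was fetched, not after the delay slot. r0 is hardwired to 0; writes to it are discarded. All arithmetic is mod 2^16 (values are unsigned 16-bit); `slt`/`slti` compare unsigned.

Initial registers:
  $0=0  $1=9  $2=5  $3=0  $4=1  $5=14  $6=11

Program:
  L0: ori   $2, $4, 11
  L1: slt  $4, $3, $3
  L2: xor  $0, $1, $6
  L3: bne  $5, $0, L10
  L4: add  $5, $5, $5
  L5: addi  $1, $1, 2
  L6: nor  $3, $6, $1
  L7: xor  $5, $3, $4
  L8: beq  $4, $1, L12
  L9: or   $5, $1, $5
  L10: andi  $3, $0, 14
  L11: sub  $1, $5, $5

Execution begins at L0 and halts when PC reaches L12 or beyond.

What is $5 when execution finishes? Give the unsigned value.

PC=0  ori   $2, $4, 11       | $0=0 $1=9 $2=11 $3=0 $4=1 $5=14 $6=11
PC=1  slt  $4, $3, $3        | $0=0 $1=9 $2=11 $3=0 $4=0 $5=14 $6=11
PC=2  xor  $0, $1, $6        | $0=0 $1=9 $2=11 $3=0 $4=0 $5=14 $6=11
PC=3  bne  $5, $0, L10       | $0=0 $1=9 $2=11 $3=0 $4=0 $5=14 $6=11  [TAKEN]
PC=4  add  $5, $5, $5        | $0=0 $1=9 $2=11 $3=0 $4=0 $5=28 $6=11
PC=10 andi  $3, $0, 14       | $0=0 $1=9 $2=11 $3=0 $4=0 $5=28 $6=11
PC=11 sub  $1, $5, $5        | $0=0 $1=0 $2=11 $3=0 $4=0 $5=28 $6=11

28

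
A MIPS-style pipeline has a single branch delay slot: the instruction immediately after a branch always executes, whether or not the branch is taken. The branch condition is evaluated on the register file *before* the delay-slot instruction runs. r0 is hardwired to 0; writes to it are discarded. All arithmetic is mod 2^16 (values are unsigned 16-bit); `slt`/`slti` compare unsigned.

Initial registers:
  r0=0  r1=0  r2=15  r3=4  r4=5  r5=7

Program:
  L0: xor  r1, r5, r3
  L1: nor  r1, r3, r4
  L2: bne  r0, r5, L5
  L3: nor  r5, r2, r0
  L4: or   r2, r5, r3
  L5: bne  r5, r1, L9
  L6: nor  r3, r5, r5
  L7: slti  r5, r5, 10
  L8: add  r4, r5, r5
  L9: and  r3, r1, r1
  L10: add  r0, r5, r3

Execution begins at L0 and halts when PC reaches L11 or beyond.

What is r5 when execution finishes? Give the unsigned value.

  step pc=0: xor  r1, r5, r3  regs=(0,3,15,4,5,7)
  step pc=1: nor  r1, r3, r4  regs=(0,65530,15,4,5,7)
  step pc=2: bne  r0, r5, L5  cond=T  regs=(0,65530,15,4,5,7)
  step pc=3: nor  r5, r2, r0  regs=(0,65530,15,4,5,65520)
  step pc=5: bne  r5, r1, L9  cond=T  regs=(0,65530,15,4,5,65520)
  step pc=6: nor  r3, r5, r5  regs=(0,65530,15,15,5,65520)
  step pc=9: and  r3, r1, r1  regs=(0,65530,15,65530,5,65520)
  step pc=10: add  r0, r5, r3  regs=(0,65530,15,65530,5,65520)

65520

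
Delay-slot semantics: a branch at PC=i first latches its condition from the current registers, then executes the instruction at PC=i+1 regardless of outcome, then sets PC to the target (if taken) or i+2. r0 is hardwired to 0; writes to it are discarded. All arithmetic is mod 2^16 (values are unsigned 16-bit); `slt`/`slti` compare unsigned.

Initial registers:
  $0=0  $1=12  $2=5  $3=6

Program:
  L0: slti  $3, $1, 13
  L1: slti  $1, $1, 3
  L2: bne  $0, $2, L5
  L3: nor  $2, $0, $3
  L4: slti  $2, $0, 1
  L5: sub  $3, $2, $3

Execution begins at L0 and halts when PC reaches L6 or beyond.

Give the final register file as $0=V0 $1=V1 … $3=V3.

#0 slti  $3, $1, 13 ; 0/12/5/1
#1 slti  $1, $1, 3 ; 0/0/5/1
#2 bne  $0, $2, L5 ; 0/0/5/1 ; →target
#3 nor  $2, $0, $3 ; 0/0/65534/1
#5 sub  $3, $2, $3 ; 0/0/65534/65533

$0=0 $1=0 $2=65534 $3=65533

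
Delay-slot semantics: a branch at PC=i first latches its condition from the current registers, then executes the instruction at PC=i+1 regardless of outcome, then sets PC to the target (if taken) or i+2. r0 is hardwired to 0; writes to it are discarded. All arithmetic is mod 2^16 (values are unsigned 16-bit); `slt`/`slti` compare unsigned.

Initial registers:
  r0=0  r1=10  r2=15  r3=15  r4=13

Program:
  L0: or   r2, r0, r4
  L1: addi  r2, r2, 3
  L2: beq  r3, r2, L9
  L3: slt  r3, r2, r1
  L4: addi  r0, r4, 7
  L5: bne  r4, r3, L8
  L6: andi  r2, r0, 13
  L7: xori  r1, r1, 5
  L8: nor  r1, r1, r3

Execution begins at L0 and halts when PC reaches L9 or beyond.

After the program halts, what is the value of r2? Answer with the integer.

0

[0] or   r2, r0, r4  →  {r0:0, r1:10, r2:13, r3:15, r4:13}
[1] addi  r2, r2, 3  →  {r0:0, r1:10, r2:16, r3:15, r4:13}
[2] beq  r3, r2, L9  →  {r0:0, r1:10, r2:16, r3:15, r4:13}  ⟨branch fallthrough⟩
[3] slt  r3, r2, r1  →  {r0:0, r1:10, r2:16, r3:0, r4:13}
[4] addi  r0, r4, 7  →  {r0:0, r1:10, r2:16, r3:0, r4:13}
[5] bne  r4, r3, L8  →  {r0:0, r1:10, r2:16, r3:0, r4:13}  ⟨branch taken⟩
[6] andi  r2, r0, 13  →  {r0:0, r1:10, r2:0, r3:0, r4:13}
[8] nor  r1, r1, r3  →  {r0:0, r1:65525, r2:0, r3:0, r4:13}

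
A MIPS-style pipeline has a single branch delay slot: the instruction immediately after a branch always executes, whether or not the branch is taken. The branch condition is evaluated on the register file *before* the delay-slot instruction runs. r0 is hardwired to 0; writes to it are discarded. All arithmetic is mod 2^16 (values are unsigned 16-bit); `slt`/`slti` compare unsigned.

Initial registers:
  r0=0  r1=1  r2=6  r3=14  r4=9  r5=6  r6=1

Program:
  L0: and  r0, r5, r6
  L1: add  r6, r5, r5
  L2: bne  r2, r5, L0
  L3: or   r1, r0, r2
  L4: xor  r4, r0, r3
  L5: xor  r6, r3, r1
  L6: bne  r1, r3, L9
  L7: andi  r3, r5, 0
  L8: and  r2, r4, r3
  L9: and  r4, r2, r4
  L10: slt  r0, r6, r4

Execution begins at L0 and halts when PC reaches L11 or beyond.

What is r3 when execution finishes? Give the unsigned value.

  step pc=0: and  r0, r5, r6  regs=(0,1,6,14,9,6,1)
  step pc=1: add  r6, r5, r5  regs=(0,1,6,14,9,6,12)
  step pc=2: bne  r2, r5, L0  cond=F  regs=(0,1,6,14,9,6,12)
  step pc=3: or   r1, r0, r2  regs=(0,6,6,14,9,6,12)
  step pc=4: xor  r4, r0, r3  regs=(0,6,6,14,14,6,12)
  step pc=5: xor  r6, r3, r1  regs=(0,6,6,14,14,6,8)
  step pc=6: bne  r1, r3, L9  cond=T  regs=(0,6,6,14,14,6,8)
  step pc=7: andi  r3, r5, 0  regs=(0,6,6,0,14,6,8)
  step pc=9: and  r4, r2, r4  regs=(0,6,6,0,6,6,8)
  step pc=10: slt  r0, r6, r4  regs=(0,6,6,0,6,6,8)

0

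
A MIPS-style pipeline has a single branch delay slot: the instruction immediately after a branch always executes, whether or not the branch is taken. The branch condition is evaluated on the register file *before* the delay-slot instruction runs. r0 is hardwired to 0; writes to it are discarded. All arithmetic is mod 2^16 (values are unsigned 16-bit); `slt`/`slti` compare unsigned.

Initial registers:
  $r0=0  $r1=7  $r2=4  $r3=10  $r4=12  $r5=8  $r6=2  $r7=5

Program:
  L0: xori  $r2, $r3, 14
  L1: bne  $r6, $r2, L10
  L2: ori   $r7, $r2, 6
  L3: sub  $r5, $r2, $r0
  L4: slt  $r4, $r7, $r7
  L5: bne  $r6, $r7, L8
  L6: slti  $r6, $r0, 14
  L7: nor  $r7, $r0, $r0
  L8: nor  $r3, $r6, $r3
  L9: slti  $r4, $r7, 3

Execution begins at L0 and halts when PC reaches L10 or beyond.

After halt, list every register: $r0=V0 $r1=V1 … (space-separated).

  step pc=0: xori  $r2, $r3, 14  regs=(0,7,4,10,12,8,2,5)
  step pc=1: bne  $r6, $r2, L10  cond=T  regs=(0,7,4,10,12,8,2,5)
  step pc=2: ori   $r7, $r2, 6  regs=(0,7,4,10,12,8,2,6)

$r0=0 $r1=7 $r2=4 $r3=10 $r4=12 $r5=8 $r6=2 $r7=6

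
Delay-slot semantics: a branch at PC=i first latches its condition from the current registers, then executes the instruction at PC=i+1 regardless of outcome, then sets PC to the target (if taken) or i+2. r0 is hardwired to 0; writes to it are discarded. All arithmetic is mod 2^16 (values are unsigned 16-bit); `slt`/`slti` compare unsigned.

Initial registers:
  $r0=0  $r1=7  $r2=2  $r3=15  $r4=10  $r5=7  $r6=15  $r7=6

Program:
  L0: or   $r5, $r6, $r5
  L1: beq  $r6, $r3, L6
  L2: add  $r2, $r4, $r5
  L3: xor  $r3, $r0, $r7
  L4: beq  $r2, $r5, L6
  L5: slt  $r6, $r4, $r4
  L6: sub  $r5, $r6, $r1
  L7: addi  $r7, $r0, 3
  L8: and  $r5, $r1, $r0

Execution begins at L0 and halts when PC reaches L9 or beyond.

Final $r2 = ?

25

[0] or   $r5, $r6, $r5  →  {$r0:0, $r1:7, $r2:2, $r3:15, $r4:10, $r5:15, $r6:15, $r7:6}
[1] beq  $r6, $r3, L6  →  {$r0:0, $r1:7, $r2:2, $r3:15, $r4:10, $r5:15, $r6:15, $r7:6}  ⟨branch taken⟩
[2] add  $r2, $r4, $r5  →  {$r0:0, $r1:7, $r2:25, $r3:15, $r4:10, $r5:15, $r6:15, $r7:6}
[6] sub  $r5, $r6, $r1  →  {$r0:0, $r1:7, $r2:25, $r3:15, $r4:10, $r5:8, $r6:15, $r7:6}
[7] addi  $r7, $r0, 3  →  {$r0:0, $r1:7, $r2:25, $r3:15, $r4:10, $r5:8, $r6:15, $r7:3}
[8] and  $r5, $r1, $r0  →  {$r0:0, $r1:7, $r2:25, $r3:15, $r4:10, $r5:0, $r6:15, $r7:3}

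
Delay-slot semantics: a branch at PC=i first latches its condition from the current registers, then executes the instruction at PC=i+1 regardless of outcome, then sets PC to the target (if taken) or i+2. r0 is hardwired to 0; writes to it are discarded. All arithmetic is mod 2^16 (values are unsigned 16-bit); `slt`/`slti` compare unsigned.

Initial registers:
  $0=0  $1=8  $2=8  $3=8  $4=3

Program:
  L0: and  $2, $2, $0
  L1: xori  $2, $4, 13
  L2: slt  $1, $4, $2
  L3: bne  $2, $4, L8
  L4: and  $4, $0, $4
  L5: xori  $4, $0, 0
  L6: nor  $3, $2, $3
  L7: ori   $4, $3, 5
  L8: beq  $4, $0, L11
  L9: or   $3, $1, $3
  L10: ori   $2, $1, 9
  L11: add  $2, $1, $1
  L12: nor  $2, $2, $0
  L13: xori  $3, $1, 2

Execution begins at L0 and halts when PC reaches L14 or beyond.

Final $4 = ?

PC=0  and  $2, $2, $0        | $0=0 $1=8 $2=0 $3=8 $4=3
PC=1  xori  $2, $4, 13       | $0=0 $1=8 $2=14 $3=8 $4=3
PC=2  slt  $1, $4, $2        | $0=0 $1=1 $2=14 $3=8 $4=3
PC=3  bne  $2, $4, L8        | $0=0 $1=1 $2=14 $3=8 $4=3  [TAKEN]
PC=4  and  $4, $0, $4        | $0=0 $1=1 $2=14 $3=8 $4=0
PC=8  beq  $4, $0, L11       | $0=0 $1=1 $2=14 $3=8 $4=0  [TAKEN]
PC=9  or   $3, $1, $3        | $0=0 $1=1 $2=14 $3=9 $4=0
PC=11 add  $2, $1, $1        | $0=0 $1=1 $2=2 $3=9 $4=0
PC=12 nor  $2, $2, $0        | $0=0 $1=1 $2=65533 $3=9 $4=0
PC=13 xori  $3, $1, 2        | $0=0 $1=1 $2=65533 $3=3 $4=0

0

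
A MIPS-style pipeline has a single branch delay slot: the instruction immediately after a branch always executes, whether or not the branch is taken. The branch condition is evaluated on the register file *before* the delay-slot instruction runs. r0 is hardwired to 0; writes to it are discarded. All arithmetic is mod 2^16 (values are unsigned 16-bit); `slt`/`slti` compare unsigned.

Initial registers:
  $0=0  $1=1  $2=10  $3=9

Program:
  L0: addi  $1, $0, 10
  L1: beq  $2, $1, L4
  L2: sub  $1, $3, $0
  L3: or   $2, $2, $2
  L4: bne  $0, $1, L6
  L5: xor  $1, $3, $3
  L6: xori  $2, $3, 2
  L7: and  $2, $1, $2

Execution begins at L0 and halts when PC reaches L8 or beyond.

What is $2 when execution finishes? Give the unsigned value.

[0] addi  $1, $0, 10  →  {$0:0, $1:10, $2:10, $3:9}
[1] beq  $2, $1, L4  →  {$0:0, $1:10, $2:10, $3:9}  ⟨branch taken⟩
[2] sub  $1, $3, $0  →  {$0:0, $1:9, $2:10, $3:9}
[4] bne  $0, $1, L6  →  {$0:0, $1:9, $2:10, $3:9}  ⟨branch taken⟩
[5] xor  $1, $3, $3  →  {$0:0, $1:0, $2:10, $3:9}
[6] xori  $2, $3, 2  →  {$0:0, $1:0, $2:11, $3:9}
[7] and  $2, $1, $2  →  {$0:0, $1:0, $2:0, $3:9}

0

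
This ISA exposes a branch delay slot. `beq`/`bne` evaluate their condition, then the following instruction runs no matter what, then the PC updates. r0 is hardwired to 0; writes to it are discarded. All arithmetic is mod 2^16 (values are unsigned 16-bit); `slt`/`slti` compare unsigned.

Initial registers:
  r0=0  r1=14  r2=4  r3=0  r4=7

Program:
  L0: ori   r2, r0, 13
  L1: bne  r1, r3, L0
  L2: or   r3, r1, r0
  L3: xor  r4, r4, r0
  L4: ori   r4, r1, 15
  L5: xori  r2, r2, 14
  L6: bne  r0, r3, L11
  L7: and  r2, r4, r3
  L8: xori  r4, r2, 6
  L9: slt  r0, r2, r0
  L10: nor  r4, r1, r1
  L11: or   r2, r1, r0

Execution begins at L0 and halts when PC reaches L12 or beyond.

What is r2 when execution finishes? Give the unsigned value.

14

#0 ori   r2, r0, 13 ; 0/14/13/0/7
#1 bne  r1, r3, L0 ; 0/14/13/0/7 ; →target
#2 or   r3, r1, r0 ; 0/14/13/14/7
#0 ori   r2, r0, 13 ; 0/14/13/14/7
#1 bne  r1, r3, L0 ; 0/14/13/14/7 ; →fallthru
#2 or   r3, r1, r0 ; 0/14/13/14/7
#3 xor  r4, r4, r0 ; 0/14/13/14/7
#4 ori   r4, r1, 15 ; 0/14/13/14/15
#5 xori  r2, r2, 14 ; 0/14/3/14/15
#6 bne  r0, r3, L11 ; 0/14/3/14/15 ; →target
#7 and  r2, r4, r3 ; 0/14/14/14/15
#11 or   r2, r1, r0 ; 0/14/14/14/15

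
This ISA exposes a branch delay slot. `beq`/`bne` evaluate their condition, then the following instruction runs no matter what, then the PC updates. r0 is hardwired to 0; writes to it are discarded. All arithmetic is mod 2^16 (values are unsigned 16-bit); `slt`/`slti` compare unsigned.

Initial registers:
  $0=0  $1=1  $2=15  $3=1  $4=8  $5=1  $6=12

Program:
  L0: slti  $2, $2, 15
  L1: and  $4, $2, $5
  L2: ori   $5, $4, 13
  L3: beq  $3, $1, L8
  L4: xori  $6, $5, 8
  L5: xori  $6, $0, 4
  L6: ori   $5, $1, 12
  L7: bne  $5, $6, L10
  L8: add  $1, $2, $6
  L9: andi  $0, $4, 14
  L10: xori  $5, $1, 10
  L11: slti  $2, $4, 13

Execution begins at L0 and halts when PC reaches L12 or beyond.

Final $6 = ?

  step pc=0: slti  $2, $2, 15  regs=(0,1,0,1,8,1,12)
  step pc=1: and  $4, $2, $5  regs=(0,1,0,1,0,1,12)
  step pc=2: ori   $5, $4, 13  regs=(0,1,0,1,0,13,12)
  step pc=3: beq  $3, $1, L8  cond=T  regs=(0,1,0,1,0,13,12)
  step pc=4: xori  $6, $5, 8  regs=(0,1,0,1,0,13,5)
  step pc=8: add  $1, $2, $6  regs=(0,5,0,1,0,13,5)
  step pc=9: andi  $0, $4, 14  regs=(0,5,0,1,0,13,5)
  step pc=10: xori  $5, $1, 10  regs=(0,5,0,1,0,15,5)
  step pc=11: slti  $2, $4, 13  regs=(0,5,1,1,0,15,5)

5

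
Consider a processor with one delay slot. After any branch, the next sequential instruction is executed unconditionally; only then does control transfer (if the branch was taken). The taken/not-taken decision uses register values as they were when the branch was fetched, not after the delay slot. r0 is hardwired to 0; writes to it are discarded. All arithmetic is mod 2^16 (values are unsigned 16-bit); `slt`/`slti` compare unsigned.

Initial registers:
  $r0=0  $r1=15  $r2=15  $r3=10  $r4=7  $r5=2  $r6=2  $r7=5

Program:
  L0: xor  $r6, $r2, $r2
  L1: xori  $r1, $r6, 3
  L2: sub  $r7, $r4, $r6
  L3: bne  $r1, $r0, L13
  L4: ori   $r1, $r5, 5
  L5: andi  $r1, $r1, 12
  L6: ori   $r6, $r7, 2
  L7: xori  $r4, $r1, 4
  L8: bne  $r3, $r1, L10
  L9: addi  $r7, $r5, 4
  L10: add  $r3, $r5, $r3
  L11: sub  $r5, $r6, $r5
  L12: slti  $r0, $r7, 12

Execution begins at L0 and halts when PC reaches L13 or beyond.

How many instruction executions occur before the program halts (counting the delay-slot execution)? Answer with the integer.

5

#0 xor  $r6, $r2, $r2 ; 0/15/15/10/7/2/0/5
#1 xori  $r1, $r6, 3 ; 0/3/15/10/7/2/0/5
#2 sub  $r7, $r4, $r6 ; 0/3/15/10/7/2/0/7
#3 bne  $r1, $r0, L13 ; 0/3/15/10/7/2/0/7 ; →target
#4 ori   $r1, $r5, 5 ; 0/7/15/10/7/2/0/7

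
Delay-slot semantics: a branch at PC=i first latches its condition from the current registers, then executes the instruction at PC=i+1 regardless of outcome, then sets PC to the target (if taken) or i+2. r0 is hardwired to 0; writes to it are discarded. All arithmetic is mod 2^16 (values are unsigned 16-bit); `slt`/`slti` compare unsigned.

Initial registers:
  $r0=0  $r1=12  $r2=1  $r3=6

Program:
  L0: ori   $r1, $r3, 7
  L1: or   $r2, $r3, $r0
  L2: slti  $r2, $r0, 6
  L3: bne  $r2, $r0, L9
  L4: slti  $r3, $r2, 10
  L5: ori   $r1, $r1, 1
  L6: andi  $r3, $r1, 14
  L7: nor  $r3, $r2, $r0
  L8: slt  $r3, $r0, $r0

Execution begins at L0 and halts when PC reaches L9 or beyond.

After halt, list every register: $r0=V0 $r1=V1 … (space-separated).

$r0=0 $r1=7 $r2=1 $r3=1

[0] ori   $r1, $r3, 7  →  {$r0:0, $r1:7, $r2:1, $r3:6}
[1] or   $r2, $r3, $r0  →  {$r0:0, $r1:7, $r2:6, $r3:6}
[2] slti  $r2, $r0, 6  →  {$r0:0, $r1:7, $r2:1, $r3:6}
[3] bne  $r2, $r0, L9  →  {$r0:0, $r1:7, $r2:1, $r3:6}  ⟨branch taken⟩
[4] slti  $r3, $r2, 10  →  {$r0:0, $r1:7, $r2:1, $r3:1}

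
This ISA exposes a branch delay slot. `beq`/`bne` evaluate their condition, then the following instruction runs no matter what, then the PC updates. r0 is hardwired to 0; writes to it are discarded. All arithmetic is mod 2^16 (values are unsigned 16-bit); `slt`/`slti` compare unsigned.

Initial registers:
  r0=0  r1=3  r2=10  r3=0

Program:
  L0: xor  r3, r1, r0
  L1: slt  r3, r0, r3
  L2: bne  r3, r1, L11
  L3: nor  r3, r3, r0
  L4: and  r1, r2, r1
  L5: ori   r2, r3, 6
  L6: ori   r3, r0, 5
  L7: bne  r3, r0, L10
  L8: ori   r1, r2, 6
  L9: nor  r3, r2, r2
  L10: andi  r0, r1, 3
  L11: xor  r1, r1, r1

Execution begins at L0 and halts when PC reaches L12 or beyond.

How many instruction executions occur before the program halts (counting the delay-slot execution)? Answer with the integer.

[0] xor  r3, r1, r0  →  {r0:0, r1:3, r2:10, r3:3}
[1] slt  r3, r0, r3  →  {r0:0, r1:3, r2:10, r3:1}
[2] bne  r3, r1, L11  →  {r0:0, r1:3, r2:10, r3:1}  ⟨branch taken⟩
[3] nor  r3, r3, r0  →  {r0:0, r1:3, r2:10, r3:65534}
[11] xor  r1, r1, r1  →  {r0:0, r1:0, r2:10, r3:65534}

5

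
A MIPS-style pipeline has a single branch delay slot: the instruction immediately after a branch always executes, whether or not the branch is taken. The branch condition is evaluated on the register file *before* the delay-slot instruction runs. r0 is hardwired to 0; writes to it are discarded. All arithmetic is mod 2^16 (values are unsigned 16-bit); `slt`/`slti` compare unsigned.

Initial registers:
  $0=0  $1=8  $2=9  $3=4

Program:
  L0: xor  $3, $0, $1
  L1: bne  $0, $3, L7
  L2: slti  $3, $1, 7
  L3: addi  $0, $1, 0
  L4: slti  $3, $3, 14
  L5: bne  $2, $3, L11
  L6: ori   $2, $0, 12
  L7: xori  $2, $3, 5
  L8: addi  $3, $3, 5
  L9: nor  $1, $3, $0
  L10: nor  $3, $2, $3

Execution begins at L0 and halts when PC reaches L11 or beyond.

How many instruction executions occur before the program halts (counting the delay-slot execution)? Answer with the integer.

PC=0  xor  $3, $0, $1        | $0=0 $1=8 $2=9 $3=8
PC=1  bne  $0, $3, L7        | $0=0 $1=8 $2=9 $3=8  [TAKEN]
PC=2  slti  $3, $1, 7        | $0=0 $1=8 $2=9 $3=0
PC=7  xori  $2, $3, 5        | $0=0 $1=8 $2=5 $3=0
PC=8  addi  $3, $3, 5        | $0=0 $1=8 $2=5 $3=5
PC=9  nor  $1, $3, $0        | $0=0 $1=65530 $2=5 $3=5
PC=10 nor  $3, $2, $3        | $0=0 $1=65530 $2=5 $3=65530

7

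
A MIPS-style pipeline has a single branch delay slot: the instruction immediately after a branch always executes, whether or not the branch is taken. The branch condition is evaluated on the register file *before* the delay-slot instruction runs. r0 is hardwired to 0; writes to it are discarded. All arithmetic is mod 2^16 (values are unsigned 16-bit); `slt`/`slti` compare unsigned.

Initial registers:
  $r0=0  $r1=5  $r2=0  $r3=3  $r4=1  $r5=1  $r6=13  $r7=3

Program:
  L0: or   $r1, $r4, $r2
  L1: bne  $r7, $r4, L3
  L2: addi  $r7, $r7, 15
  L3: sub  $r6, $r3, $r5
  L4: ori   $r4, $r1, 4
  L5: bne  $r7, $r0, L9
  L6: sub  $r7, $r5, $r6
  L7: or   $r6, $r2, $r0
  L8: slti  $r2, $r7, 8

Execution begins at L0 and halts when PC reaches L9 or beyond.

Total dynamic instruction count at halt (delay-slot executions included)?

#0 or   $r1, $r4, $r2 ; 0/1/0/3/1/1/13/3
#1 bne  $r7, $r4, L3 ; 0/1/0/3/1/1/13/3 ; →target
#2 addi  $r7, $r7, 15 ; 0/1/0/3/1/1/13/18
#3 sub  $r6, $r3, $r5 ; 0/1/0/3/1/1/2/18
#4 ori   $r4, $r1, 4 ; 0/1/0/3/5/1/2/18
#5 bne  $r7, $r0, L9 ; 0/1/0/3/5/1/2/18 ; →target
#6 sub  $r7, $r5, $r6 ; 0/1/0/3/5/1/2/65535

7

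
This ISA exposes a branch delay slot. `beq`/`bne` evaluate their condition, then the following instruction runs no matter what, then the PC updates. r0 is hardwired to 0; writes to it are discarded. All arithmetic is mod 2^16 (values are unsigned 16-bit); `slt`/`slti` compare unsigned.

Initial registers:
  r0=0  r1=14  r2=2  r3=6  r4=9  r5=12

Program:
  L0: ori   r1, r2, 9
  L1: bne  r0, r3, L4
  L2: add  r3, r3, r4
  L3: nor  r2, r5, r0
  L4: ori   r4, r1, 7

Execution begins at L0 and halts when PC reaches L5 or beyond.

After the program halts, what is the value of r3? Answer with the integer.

PC=0  ori   r1, r2, 9        | r0=0 r1=11 r2=2 r3=6 r4=9 r5=12
PC=1  bne  r0, r3, L4        | r0=0 r1=11 r2=2 r3=6 r4=9 r5=12  [TAKEN]
PC=2  add  r3, r3, r4        | r0=0 r1=11 r2=2 r3=15 r4=9 r5=12
PC=4  ori   r4, r1, 7        | r0=0 r1=11 r2=2 r3=15 r4=15 r5=12

15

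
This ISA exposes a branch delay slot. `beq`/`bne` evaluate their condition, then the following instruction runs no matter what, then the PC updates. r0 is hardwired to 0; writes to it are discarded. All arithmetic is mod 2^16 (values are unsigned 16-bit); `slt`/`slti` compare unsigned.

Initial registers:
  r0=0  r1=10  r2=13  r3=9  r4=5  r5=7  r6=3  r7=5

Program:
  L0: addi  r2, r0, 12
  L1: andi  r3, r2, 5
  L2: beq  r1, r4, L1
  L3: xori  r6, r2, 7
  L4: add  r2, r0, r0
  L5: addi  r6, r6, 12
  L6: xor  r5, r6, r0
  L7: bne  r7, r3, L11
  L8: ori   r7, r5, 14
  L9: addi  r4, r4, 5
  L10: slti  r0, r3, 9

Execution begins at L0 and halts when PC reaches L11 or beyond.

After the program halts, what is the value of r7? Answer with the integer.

PC=0  addi  r2, r0, 12       | r0=0 r1=10 r2=12 r3=9 r4=5 r5=7 r6=3 r7=5
PC=1  andi  r3, r2, 5        | r0=0 r1=10 r2=12 r3=4 r4=5 r5=7 r6=3 r7=5
PC=2  beq  r1, r4, L1        | r0=0 r1=10 r2=12 r3=4 r4=5 r5=7 r6=3 r7=5  [not taken]
PC=3  xori  r6, r2, 7        | r0=0 r1=10 r2=12 r3=4 r4=5 r5=7 r6=11 r7=5
PC=4  add  r2, r0, r0        | r0=0 r1=10 r2=0 r3=4 r4=5 r5=7 r6=11 r7=5
PC=5  addi  r6, r6, 12       | r0=0 r1=10 r2=0 r3=4 r4=5 r5=7 r6=23 r7=5
PC=6  xor  r5, r6, r0        | r0=0 r1=10 r2=0 r3=4 r4=5 r5=23 r6=23 r7=5
PC=7  bne  r7, r3, L11       | r0=0 r1=10 r2=0 r3=4 r4=5 r5=23 r6=23 r7=5  [TAKEN]
PC=8  ori   r7, r5, 14       | r0=0 r1=10 r2=0 r3=4 r4=5 r5=23 r6=23 r7=31

31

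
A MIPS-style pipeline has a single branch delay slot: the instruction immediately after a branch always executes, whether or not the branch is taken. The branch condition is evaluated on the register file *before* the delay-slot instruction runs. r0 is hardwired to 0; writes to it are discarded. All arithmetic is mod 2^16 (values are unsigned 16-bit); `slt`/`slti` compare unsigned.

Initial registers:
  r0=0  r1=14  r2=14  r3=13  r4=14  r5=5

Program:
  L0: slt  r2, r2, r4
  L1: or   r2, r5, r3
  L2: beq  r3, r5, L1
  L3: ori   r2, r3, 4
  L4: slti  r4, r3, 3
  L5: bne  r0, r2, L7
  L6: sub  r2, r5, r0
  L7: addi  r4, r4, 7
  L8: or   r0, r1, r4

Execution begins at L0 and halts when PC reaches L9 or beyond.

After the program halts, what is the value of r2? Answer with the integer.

5

PC=0  slt  r2, r2, r4        | r0=0 r1=14 r2=0 r3=13 r4=14 r5=5
PC=1  or   r2, r5, r3        | r0=0 r1=14 r2=13 r3=13 r4=14 r5=5
PC=2  beq  r3, r5, L1        | r0=0 r1=14 r2=13 r3=13 r4=14 r5=5  [not taken]
PC=3  ori   r2, r3, 4        | r0=0 r1=14 r2=13 r3=13 r4=14 r5=5
PC=4  slti  r4, r3, 3        | r0=0 r1=14 r2=13 r3=13 r4=0 r5=5
PC=5  bne  r0, r2, L7        | r0=0 r1=14 r2=13 r3=13 r4=0 r5=5  [TAKEN]
PC=6  sub  r2, r5, r0        | r0=0 r1=14 r2=5 r3=13 r4=0 r5=5
PC=7  addi  r4, r4, 7        | r0=0 r1=14 r2=5 r3=13 r4=7 r5=5
PC=8  or   r0, r1, r4        | r0=0 r1=14 r2=5 r3=13 r4=7 r5=5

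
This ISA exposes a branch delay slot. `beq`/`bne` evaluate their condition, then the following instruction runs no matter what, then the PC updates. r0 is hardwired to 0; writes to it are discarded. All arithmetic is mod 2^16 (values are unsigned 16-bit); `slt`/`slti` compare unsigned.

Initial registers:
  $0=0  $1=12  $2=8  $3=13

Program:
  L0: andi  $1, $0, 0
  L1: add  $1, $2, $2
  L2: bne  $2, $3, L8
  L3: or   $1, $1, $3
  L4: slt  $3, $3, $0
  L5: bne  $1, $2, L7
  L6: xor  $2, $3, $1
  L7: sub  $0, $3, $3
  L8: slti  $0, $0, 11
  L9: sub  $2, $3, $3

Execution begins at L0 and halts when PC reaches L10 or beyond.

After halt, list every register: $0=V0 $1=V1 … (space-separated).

$0=0 $1=29 $2=0 $3=13

#0 andi  $1, $0, 0 ; 0/0/8/13
#1 add  $1, $2, $2 ; 0/16/8/13
#2 bne  $2, $3, L8 ; 0/16/8/13 ; →target
#3 or   $1, $1, $3 ; 0/29/8/13
#8 slti  $0, $0, 11 ; 0/29/8/13
#9 sub  $2, $3, $3 ; 0/29/0/13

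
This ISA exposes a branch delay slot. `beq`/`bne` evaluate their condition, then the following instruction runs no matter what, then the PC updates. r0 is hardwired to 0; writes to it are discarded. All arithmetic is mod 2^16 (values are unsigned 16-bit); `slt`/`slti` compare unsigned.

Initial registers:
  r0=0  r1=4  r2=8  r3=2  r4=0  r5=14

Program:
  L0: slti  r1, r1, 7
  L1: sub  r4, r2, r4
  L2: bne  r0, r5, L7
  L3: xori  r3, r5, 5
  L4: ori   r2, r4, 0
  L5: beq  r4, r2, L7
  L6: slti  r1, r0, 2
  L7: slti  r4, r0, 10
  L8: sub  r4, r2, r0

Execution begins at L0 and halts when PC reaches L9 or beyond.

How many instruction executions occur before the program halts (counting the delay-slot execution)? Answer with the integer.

PC=0  slti  r1, r1, 7        | r0=0 r1=1 r2=8 r3=2 r4=0 r5=14
PC=1  sub  r4, r2, r4        | r0=0 r1=1 r2=8 r3=2 r4=8 r5=14
PC=2  bne  r0, r5, L7        | r0=0 r1=1 r2=8 r3=2 r4=8 r5=14  [TAKEN]
PC=3  xori  r3, r5, 5        | r0=0 r1=1 r2=8 r3=11 r4=8 r5=14
PC=7  slti  r4, r0, 10       | r0=0 r1=1 r2=8 r3=11 r4=1 r5=14
PC=8  sub  r4, r2, r0        | r0=0 r1=1 r2=8 r3=11 r4=8 r5=14

6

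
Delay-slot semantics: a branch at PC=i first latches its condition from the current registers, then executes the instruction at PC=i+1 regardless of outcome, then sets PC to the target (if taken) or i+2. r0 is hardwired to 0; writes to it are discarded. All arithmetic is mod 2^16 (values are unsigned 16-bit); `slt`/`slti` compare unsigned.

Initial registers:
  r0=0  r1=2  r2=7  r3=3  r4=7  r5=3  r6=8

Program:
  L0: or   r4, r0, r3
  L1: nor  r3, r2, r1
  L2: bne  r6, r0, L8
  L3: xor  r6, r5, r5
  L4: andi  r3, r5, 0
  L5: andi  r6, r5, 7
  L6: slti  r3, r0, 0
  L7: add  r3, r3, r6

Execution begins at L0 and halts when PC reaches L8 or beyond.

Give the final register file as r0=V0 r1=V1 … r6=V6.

r0=0 r1=2 r2=7 r3=65528 r4=3 r5=3 r6=0

[0] or   r4, r0, r3  →  {r0:0, r1:2, r2:7, r3:3, r4:3, r5:3, r6:8}
[1] nor  r3, r2, r1  →  {r0:0, r1:2, r2:7, r3:65528, r4:3, r5:3, r6:8}
[2] bne  r6, r0, L8  →  {r0:0, r1:2, r2:7, r3:65528, r4:3, r5:3, r6:8}  ⟨branch taken⟩
[3] xor  r6, r5, r5  →  {r0:0, r1:2, r2:7, r3:65528, r4:3, r5:3, r6:0}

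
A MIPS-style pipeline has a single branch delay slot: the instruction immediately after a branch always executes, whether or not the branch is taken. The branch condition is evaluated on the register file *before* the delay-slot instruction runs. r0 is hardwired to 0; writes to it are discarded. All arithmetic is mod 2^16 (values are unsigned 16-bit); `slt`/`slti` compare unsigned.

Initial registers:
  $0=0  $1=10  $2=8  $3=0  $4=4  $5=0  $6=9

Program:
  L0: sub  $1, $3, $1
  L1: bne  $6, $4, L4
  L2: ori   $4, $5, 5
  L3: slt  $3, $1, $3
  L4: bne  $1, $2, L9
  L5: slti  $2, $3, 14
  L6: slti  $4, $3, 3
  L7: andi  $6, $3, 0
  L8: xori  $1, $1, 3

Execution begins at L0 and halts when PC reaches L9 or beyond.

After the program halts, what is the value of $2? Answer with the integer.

[0] sub  $1, $3, $1  →  {$0:0, $1:65526, $2:8, $3:0, $4:4, $5:0, $6:9}
[1] bne  $6, $4, L4  →  {$0:0, $1:65526, $2:8, $3:0, $4:4, $5:0, $6:9}  ⟨branch taken⟩
[2] ori   $4, $5, 5  →  {$0:0, $1:65526, $2:8, $3:0, $4:5, $5:0, $6:9}
[4] bne  $1, $2, L9  →  {$0:0, $1:65526, $2:8, $3:0, $4:5, $5:0, $6:9}  ⟨branch taken⟩
[5] slti  $2, $3, 14  →  {$0:0, $1:65526, $2:1, $3:0, $4:5, $5:0, $6:9}

1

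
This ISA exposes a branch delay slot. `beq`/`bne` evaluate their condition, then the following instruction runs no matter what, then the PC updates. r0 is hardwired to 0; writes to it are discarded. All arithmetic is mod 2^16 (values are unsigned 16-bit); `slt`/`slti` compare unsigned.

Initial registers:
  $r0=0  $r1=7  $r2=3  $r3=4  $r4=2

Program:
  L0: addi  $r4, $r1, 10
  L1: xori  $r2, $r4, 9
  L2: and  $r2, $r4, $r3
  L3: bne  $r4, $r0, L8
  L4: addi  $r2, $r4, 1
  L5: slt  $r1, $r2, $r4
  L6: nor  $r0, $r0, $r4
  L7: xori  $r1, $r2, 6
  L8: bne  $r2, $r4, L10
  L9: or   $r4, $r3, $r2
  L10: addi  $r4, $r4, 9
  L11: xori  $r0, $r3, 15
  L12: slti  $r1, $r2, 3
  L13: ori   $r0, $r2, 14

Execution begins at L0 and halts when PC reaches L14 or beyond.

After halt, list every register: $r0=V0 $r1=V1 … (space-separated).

$r0=0 $r1=0 $r2=18 $r3=4 $r4=31

PC=0  addi  $r4, $r1, 10     | $r0=0 $r1=7 $r2=3 $r3=4 $r4=17
PC=1  xori  $r2, $r4, 9      | $r0=0 $r1=7 $r2=24 $r3=4 $r4=17
PC=2  and  $r2, $r4, $r3     | $r0=0 $r1=7 $r2=0 $r3=4 $r4=17
PC=3  bne  $r4, $r0, L8      | $r0=0 $r1=7 $r2=0 $r3=4 $r4=17  [TAKEN]
PC=4  addi  $r2, $r4, 1      | $r0=0 $r1=7 $r2=18 $r3=4 $r4=17
PC=8  bne  $r2, $r4, L10     | $r0=0 $r1=7 $r2=18 $r3=4 $r4=17  [TAKEN]
PC=9  or   $r4, $r3, $r2     | $r0=0 $r1=7 $r2=18 $r3=4 $r4=22
PC=10 addi  $r4, $r4, 9      | $r0=0 $r1=7 $r2=18 $r3=4 $r4=31
PC=11 xori  $r0, $r3, 15     | $r0=0 $r1=7 $r2=18 $r3=4 $r4=31
PC=12 slti  $r1, $r2, 3      | $r0=0 $r1=0 $r2=18 $r3=4 $r4=31
PC=13 ori   $r0, $r2, 14     | $r0=0 $r1=0 $r2=18 $r3=4 $r4=31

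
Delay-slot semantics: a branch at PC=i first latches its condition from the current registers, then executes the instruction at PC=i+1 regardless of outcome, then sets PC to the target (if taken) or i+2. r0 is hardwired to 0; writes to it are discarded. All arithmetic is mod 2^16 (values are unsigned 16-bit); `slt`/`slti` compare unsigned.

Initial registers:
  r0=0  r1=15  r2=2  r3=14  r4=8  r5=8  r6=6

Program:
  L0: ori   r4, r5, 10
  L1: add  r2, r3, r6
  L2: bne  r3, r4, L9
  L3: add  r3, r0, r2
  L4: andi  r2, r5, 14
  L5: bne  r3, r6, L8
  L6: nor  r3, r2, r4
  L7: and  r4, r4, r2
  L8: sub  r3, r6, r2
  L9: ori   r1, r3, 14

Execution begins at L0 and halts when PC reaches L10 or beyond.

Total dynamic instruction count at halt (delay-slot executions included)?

5

[0] ori   r4, r5, 10  →  {r0:0, r1:15, r2:2, r3:14, r4:10, r5:8, r6:6}
[1] add  r2, r3, r6  →  {r0:0, r1:15, r2:20, r3:14, r4:10, r5:8, r6:6}
[2] bne  r3, r4, L9  →  {r0:0, r1:15, r2:20, r3:14, r4:10, r5:8, r6:6}  ⟨branch taken⟩
[3] add  r3, r0, r2  →  {r0:0, r1:15, r2:20, r3:20, r4:10, r5:8, r6:6}
[9] ori   r1, r3, 14  →  {r0:0, r1:30, r2:20, r3:20, r4:10, r5:8, r6:6}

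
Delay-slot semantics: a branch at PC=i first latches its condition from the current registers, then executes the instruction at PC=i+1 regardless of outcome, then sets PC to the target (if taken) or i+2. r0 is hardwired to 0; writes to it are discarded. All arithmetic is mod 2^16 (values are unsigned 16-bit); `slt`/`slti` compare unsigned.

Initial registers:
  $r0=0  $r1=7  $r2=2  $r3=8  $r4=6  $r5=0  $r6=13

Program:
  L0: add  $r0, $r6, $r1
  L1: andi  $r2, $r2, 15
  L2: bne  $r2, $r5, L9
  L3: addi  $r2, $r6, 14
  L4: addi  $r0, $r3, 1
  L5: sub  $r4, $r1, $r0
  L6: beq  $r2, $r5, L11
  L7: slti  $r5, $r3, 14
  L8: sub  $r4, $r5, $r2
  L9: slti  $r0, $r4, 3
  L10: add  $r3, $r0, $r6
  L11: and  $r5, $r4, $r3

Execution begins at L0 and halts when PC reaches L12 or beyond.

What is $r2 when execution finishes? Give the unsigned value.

#0 add  $r0, $r6, $r1 ; 0/7/2/8/6/0/13
#1 andi  $r2, $r2, 15 ; 0/7/2/8/6/0/13
#2 bne  $r2, $r5, L9 ; 0/7/2/8/6/0/13 ; →target
#3 addi  $r2, $r6, 14 ; 0/7/27/8/6/0/13
#9 slti  $r0, $r4, 3 ; 0/7/27/8/6/0/13
#10 add  $r3, $r0, $r6 ; 0/7/27/13/6/0/13
#11 and  $r5, $r4, $r3 ; 0/7/27/13/6/4/13

27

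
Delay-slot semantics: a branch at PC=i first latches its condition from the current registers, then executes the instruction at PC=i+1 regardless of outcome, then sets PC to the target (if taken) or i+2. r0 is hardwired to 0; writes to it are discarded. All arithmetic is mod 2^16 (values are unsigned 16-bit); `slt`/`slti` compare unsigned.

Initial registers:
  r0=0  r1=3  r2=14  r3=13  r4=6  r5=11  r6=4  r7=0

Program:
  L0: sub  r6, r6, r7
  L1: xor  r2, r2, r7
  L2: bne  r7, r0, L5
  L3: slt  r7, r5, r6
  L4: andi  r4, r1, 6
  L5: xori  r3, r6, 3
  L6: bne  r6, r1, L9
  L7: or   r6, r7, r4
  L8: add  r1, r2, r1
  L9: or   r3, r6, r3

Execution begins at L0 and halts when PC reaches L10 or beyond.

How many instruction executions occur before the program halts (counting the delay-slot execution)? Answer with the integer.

#0 sub  r6, r6, r7 ; 0/3/14/13/6/11/4/0
#1 xor  r2, r2, r7 ; 0/3/14/13/6/11/4/0
#2 bne  r7, r0, L5 ; 0/3/14/13/6/11/4/0 ; →fallthru
#3 slt  r7, r5, r6 ; 0/3/14/13/6/11/4/0
#4 andi  r4, r1, 6 ; 0/3/14/13/2/11/4/0
#5 xori  r3, r6, 3 ; 0/3/14/7/2/11/4/0
#6 bne  r6, r1, L9 ; 0/3/14/7/2/11/4/0 ; →target
#7 or   r6, r7, r4 ; 0/3/14/7/2/11/2/0
#9 or   r3, r6, r3 ; 0/3/14/7/2/11/2/0

9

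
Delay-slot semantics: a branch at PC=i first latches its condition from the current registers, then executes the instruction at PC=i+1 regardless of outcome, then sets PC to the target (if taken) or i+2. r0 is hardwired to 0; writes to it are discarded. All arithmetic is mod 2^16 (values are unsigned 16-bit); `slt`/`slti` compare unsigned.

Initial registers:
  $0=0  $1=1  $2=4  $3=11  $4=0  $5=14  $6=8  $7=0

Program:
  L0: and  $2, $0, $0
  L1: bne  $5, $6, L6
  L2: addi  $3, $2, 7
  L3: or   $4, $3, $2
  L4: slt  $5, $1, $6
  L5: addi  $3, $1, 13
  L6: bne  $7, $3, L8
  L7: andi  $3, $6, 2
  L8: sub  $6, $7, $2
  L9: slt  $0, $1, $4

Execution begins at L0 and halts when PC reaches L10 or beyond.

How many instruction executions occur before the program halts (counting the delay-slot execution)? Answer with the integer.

7

PC=0  and  $2, $0, $0        | $0=0 $1=1 $2=0 $3=11 $4=0 $5=14 $6=8 $7=0
PC=1  bne  $5, $6, L6        | $0=0 $1=1 $2=0 $3=11 $4=0 $5=14 $6=8 $7=0  [TAKEN]
PC=2  addi  $3, $2, 7        | $0=0 $1=1 $2=0 $3=7 $4=0 $5=14 $6=8 $7=0
PC=6  bne  $7, $3, L8        | $0=0 $1=1 $2=0 $3=7 $4=0 $5=14 $6=8 $7=0  [TAKEN]
PC=7  andi  $3, $6, 2        | $0=0 $1=1 $2=0 $3=0 $4=0 $5=14 $6=8 $7=0
PC=8  sub  $6, $7, $2        | $0=0 $1=1 $2=0 $3=0 $4=0 $5=14 $6=0 $7=0
PC=9  slt  $0, $1, $4        | $0=0 $1=1 $2=0 $3=0 $4=0 $5=14 $6=0 $7=0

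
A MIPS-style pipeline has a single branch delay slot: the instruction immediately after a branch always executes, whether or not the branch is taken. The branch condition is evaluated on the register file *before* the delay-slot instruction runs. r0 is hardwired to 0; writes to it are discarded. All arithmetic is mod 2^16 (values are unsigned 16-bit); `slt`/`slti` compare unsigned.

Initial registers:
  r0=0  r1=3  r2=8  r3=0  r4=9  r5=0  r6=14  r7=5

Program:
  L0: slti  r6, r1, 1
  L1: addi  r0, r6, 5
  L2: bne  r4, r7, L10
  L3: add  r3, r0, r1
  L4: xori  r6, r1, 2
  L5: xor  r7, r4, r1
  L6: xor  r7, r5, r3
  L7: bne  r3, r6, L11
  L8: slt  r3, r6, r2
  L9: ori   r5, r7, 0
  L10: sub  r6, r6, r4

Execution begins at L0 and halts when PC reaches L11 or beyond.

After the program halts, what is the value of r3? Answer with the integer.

[0] slti  r6, r1, 1  →  {r0:0, r1:3, r2:8, r3:0, r4:9, r5:0, r6:0, r7:5}
[1] addi  r0, r6, 5  →  {r0:0, r1:3, r2:8, r3:0, r4:9, r5:0, r6:0, r7:5}
[2] bne  r4, r7, L10  →  {r0:0, r1:3, r2:8, r3:0, r4:9, r5:0, r6:0, r7:5}  ⟨branch taken⟩
[3] add  r3, r0, r1  →  {r0:0, r1:3, r2:8, r3:3, r4:9, r5:0, r6:0, r7:5}
[10] sub  r6, r6, r4  →  {r0:0, r1:3, r2:8, r3:3, r4:9, r5:0, r6:65527, r7:5}

3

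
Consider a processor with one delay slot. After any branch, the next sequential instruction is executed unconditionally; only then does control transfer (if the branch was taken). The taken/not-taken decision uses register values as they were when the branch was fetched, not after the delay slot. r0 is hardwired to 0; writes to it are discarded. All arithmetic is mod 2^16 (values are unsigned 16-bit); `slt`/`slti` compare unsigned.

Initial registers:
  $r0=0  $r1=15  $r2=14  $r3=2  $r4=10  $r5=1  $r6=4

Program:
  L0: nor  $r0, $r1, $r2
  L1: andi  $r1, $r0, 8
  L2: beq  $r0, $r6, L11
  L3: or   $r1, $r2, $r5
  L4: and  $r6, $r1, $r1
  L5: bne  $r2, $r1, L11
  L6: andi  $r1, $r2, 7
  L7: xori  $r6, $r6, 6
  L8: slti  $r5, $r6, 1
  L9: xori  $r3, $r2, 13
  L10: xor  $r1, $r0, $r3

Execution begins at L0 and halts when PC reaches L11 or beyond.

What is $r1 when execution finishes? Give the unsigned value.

6

[0] nor  $r0, $r1, $r2  →  {$r0:0, $r1:15, $r2:14, $r3:2, $r4:10, $r5:1, $r6:4}
[1] andi  $r1, $r0, 8  →  {$r0:0, $r1:0, $r2:14, $r3:2, $r4:10, $r5:1, $r6:4}
[2] beq  $r0, $r6, L11  →  {$r0:0, $r1:0, $r2:14, $r3:2, $r4:10, $r5:1, $r6:4}  ⟨branch fallthrough⟩
[3] or   $r1, $r2, $r5  →  {$r0:0, $r1:15, $r2:14, $r3:2, $r4:10, $r5:1, $r6:4}
[4] and  $r6, $r1, $r1  →  {$r0:0, $r1:15, $r2:14, $r3:2, $r4:10, $r5:1, $r6:15}
[5] bne  $r2, $r1, L11  →  {$r0:0, $r1:15, $r2:14, $r3:2, $r4:10, $r5:1, $r6:15}  ⟨branch taken⟩
[6] andi  $r1, $r2, 7  →  {$r0:0, $r1:6, $r2:14, $r3:2, $r4:10, $r5:1, $r6:15}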